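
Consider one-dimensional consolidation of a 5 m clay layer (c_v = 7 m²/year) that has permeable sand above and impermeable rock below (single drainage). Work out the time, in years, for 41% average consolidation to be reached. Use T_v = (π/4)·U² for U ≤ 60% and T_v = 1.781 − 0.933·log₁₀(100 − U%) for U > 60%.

Drainage path length: H_d = H = 5 m (single drainage).
U ≤ 60%: T_v = (π/4)·U² = (π/4)×0.41² = 0.13203.
t = T_v·H_d²/c_v = 0.13203×5²/7 = 0.4715 years.

t ≈ 0.472 years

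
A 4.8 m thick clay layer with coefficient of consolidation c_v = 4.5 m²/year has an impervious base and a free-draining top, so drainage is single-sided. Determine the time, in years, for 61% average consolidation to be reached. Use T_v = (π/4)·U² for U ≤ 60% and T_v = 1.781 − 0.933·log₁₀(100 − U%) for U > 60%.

Drainage path length: H_d = H = 4.8 m (single drainage).
U > 60%: T_v = 1.781 − 0.933·log₁₀(100 − 61) = 0.29654.
t = T_v·H_d²/c_v = 0.29654×4.8²/4.5 = 1.518 years.

t ≈ 1.52 years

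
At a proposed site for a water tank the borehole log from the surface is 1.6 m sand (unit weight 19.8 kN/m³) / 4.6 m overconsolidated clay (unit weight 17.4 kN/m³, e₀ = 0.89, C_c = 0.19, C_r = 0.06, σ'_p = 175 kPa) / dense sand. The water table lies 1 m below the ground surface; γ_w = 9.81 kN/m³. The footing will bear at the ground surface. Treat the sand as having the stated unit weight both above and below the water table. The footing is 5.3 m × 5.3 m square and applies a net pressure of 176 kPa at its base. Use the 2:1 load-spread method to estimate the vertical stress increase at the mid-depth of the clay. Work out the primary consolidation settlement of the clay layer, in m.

S_c ≈ 0.0542 m

Mid-depth of clay below the ground surface: z = 1.6 + 4.6/2 = 3.9 m.
Total vertical stress at mid-clay: σ_v = 19.8×1.6 + 17.4×2.3 = 71.7 kPa.
Pore pressure: u = 9.81×(3.9 − 1) = 28.449 kPa.
Initial effective stress: σ'_0 = σ_v − u = 71.7 − 28.449 = 43.251 kPa.
Stress increase at mid-clay by the 2:1 spreading method:
Δσ = qBL/((B+z)(L+z)) = 176×5.3×5.3/((5.3+3.9)(5.3+3.9)) = 58.41 kPa
Final effective stress: σ'_f = 43.251 + 58.41 = 101.66 kPa.
σ'_f = 101.66 ≤ σ'_p = 175 kPa, so the clay remains overconsolidated and only the recompression index applies:
S_c = C_r·H/(1+e₀)·log₁₀(σ'_f/σ'_0) = 0.06×4.6/1.89×log₁₀(101.66/43.251)
    = 0.14603 × 0.37115 = 0.0542 m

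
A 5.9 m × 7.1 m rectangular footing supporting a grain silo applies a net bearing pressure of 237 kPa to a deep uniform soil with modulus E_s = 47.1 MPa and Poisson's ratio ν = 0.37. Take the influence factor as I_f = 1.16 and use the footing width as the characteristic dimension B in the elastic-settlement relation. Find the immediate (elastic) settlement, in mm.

S_e ≈ 29.7 mm

Immediate (elastic) settlement: S_e = q·B·(1−ν²)/E_s · I_f.
E_s = 47.1 MPa = 47100 kPa.
S_e = 237 × 5.9 × (1 − 0.37²) / 47100 × 1.16
    = 237 × 5.9 × 0.8631 / 47100 × 1.16
    = 0.02972 m = 29.72 mm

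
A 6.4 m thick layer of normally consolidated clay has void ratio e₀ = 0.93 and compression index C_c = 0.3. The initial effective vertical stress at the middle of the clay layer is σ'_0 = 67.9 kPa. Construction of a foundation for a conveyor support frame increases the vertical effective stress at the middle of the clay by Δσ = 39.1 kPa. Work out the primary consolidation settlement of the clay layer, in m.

S_c ≈ 0.196 m

Final effective stress: σ'_f = σ'_0 + Δσ = 67.9 + 39.1 = 107 kPa.
Normally consolidated clay, so the full stress increment lies on the virgin compression line:
S_c = C_c·H/(1+e₀)·log₁₀(σ'_f/σ'_0) = 0.3×6.4/(1+0.93)×log₁₀(107/67.9)
    = 0.99482 × 0.19751 = 0.1965 m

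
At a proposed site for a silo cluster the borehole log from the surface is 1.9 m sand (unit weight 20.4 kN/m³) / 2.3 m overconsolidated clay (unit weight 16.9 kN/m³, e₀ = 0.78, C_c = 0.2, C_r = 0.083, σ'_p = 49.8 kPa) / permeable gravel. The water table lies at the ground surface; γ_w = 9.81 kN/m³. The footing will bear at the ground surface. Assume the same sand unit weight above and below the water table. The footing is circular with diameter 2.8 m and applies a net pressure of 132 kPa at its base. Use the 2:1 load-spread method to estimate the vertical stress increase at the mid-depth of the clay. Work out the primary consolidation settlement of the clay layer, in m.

Mid-depth of clay below the ground surface: z = 1.9 + 2.3/2 = 3.05 m.
Total vertical stress at mid-clay: σ_v = 20.4×1.9 + 16.9×1.15 = 58.195 kPa.
Pore pressure: u = 9.81×(3.05 − 0) = 29.921 kPa.
Initial effective stress: σ'_0 = σ_v − u = 58.195 − 29.921 = 28.274 kPa.
Stress increase at mid-clay by the 2:1 spreading method:
Δσ ≈ qD²/(D+z)² = 132×2.8²/(2.8+3.05)² = 30.24 kPa
Final effective stress: σ'_f = 28.274 + 30.24 = 58.514 kPa.
σ'_f = 58.514 > σ'_p = 49.8 kPa, so the stress path crosses the preconsolidation pressure — recompression up to σ'_p, then virgin compression beyond:
S_c = H/(1+e₀)·[C_r·log₁₀(σ'_p/σ'_0) + C_c·log₁₀(σ'_f/σ'_p)]
    = 2.3/1.78 × [0.083×log₁₀(49.8/28.274) + 0.2×log₁₀(58.514/49.8)]
    = 1.2921 × [0.020405 + 0.014006] = 0.04446 m

S_c ≈ 0.0445 m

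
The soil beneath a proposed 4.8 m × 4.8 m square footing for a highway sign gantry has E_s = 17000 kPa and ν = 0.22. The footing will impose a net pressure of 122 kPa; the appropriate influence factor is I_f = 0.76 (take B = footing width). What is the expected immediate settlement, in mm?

S_e ≈ 24.9 mm

Immediate (elastic) settlement: S_e = q·B·(1−ν²)/E_s · I_f.
S_e = 122 × 4.8 × (1 − 0.22²) / 17000 × 0.76
    = 122 × 4.8 × 0.9516 / 17000 × 0.76
    = 0.02491 m = 24.91 mm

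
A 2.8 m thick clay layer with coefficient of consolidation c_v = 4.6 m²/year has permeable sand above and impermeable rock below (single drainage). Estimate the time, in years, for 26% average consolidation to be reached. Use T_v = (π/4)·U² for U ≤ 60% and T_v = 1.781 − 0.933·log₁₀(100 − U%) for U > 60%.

t ≈ 0.0905 years

Drainage path length: H_d = H = 2.8 m (single drainage).
U ≤ 60%: T_v = (π/4)·U² = (π/4)×0.26² = 0.053093.
t = T_v·H_d²/c_v = 0.053093×2.8²/4.6 = 0.09049 years.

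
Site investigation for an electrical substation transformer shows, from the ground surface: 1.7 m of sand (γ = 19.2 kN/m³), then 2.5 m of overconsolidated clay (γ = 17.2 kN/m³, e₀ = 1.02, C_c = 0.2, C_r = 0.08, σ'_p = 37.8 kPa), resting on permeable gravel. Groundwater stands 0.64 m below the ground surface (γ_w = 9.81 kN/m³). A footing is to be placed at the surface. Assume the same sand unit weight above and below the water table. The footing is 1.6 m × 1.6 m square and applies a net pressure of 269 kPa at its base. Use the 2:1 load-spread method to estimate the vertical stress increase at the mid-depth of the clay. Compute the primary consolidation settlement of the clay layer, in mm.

S_c ≈ 65.7 mm

Mid-depth of clay below the ground surface: z = 1.7 + 2.5/2 = 2.95 m.
Total vertical stress at mid-clay: σ_v = 19.2×1.7 + 17.2×1.25 = 54.14 kPa.
Pore pressure: u = 9.81×(2.95 − 0.64) = 22.661 kPa.
Initial effective stress: σ'_0 = σ_v − u = 54.14 − 22.661 = 31.479 kPa.
Stress increase at mid-clay by the 2:1 spreading method:
Δσ = qBL/((B+z)(L+z)) = 269×1.6×1.6/((1.6+2.95)(1.6+2.95)) = 33.264 kPa
Final effective stress: σ'_f = 31.479 + 33.264 = 64.743 kPa.
σ'_f = 64.743 > σ'_p = 37.8 kPa, so the stress path crosses the preconsolidation pressure — recompression up to σ'_p, then virgin compression beyond:
S_c = H/(1+e₀)·[C_r·log₁₀(σ'_p/σ'_0) + C_c·log₁₀(σ'_f/σ'_p)]
    = 2.5/2.02 × [0.08×log₁₀(37.8/31.479) + 0.2×log₁₀(64.743/37.8)]
    = 1.2376 × [0.0063577 + 0.04674] = 0.06571 m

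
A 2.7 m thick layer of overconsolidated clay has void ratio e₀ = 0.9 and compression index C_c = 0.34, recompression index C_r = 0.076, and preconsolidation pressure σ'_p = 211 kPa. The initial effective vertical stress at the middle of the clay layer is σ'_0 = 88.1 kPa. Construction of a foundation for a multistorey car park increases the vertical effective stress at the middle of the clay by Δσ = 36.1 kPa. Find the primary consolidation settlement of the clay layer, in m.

S_c ≈ 0.0161 m

Final effective stress: σ'_f = 88.1 + 36.1 = 124.2 kPa.
σ'_f = 124.2 ≤ σ'_p = 211 kPa, so the clay remains overconsolidated and only the recompression index applies:
S_c = C_r·H/(1+e₀)·log₁₀(σ'_f/σ'_0) = 0.076×2.7/1.9×log₁₀(124.2/88.1)
    = 0.108 × 0.14915 = 0.01611 m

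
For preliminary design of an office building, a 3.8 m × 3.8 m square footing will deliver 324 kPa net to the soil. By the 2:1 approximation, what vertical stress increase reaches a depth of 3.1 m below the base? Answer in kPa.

Δσ_z ≈ 98.3 kPa

By the 2:1 method the load spreads at 1 horizontal : 2 vertical, so at depth z the loaded area has grown by z in each plan dimension:
Δσ = qBL/((B+z)(L+z)) = 324×3.8×3.8/((3.8+3.1)(3.8+3.1)) = 98.268 kPa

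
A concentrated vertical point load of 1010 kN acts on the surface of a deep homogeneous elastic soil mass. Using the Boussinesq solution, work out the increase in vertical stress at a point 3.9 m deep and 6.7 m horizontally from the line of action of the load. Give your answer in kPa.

Δσ_z ≈ 1.02 kPa

Boussinesq vertical stress below a point load on an elastic half-space:
Δσ_z = 3P/(2πz²) · [1 + (r/z)²]^(−5/2)
r/z = 6.7/3.9 = 1.7179; [1+(r/z)²]^(−5/2) = 0.032221.
Δσ_z = 3×1010/(2π×3.9²) × 0.032221 = 31.705 × 0.032221 = 1.022 kPa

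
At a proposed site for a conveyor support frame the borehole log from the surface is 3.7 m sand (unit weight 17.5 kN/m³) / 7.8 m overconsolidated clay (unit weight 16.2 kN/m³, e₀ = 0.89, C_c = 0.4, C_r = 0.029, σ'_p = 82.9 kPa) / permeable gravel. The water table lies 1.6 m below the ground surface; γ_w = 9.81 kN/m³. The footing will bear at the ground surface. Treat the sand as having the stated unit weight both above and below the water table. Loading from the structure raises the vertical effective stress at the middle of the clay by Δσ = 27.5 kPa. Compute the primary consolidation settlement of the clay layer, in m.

Mid-depth of clay below the ground surface: z = 3.7 + 7.8/2 = 7.6 m.
Total vertical stress at mid-clay: σ_v = 17.5×3.7 + 16.2×3.9 = 127.93 kPa.
Pore pressure: u = 9.81×(7.6 − 1.6) = 58.86 kPa.
Initial effective stress: σ'_0 = σ_v − u = 127.93 − 58.86 = 69.07 kPa.
Final effective stress: σ'_f = 69.07 + 27.5 = 96.57 kPa.
σ'_f = 96.57 > σ'_p = 82.9 kPa, so the stress path crosses the preconsolidation pressure — recompression up to σ'_p, then virgin compression beyond:
S_c = H/(1+e₀)·[C_r·log₁₀(σ'_p/σ'_0) + C_c·log₁₀(σ'_f/σ'_p)]
    = 7.8/1.89 × [0.029×log₁₀(82.9/69.07) + 0.4×log₁₀(96.57/82.9)]
    = 4.127 × [0.0022987 + 0.026515] = 0.1189 m

S_c ≈ 0.119 m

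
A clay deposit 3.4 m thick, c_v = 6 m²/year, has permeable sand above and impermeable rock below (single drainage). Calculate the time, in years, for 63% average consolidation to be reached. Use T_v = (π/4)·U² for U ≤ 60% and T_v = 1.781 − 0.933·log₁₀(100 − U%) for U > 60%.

t ≈ 0.612 years

Drainage path length: H_d = H = 3.4 m (single drainage).
U > 60%: T_v = 1.781 − 0.933·log₁₀(100 − 63) = 0.31787.
t = T_v·H_d²/c_v = 0.31787×3.4²/6 = 0.6124 years.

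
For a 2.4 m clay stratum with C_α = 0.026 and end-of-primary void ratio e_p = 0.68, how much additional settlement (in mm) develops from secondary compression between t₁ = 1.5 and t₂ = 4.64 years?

Secondary compression: S_s = C_α·H/(1+e_p)·log₁₀(t₂/t₁)
S_s = 0.026×2.4/(1+0.68)×log₁₀(4.64/1.5)
    = 0.03714 × 0.4904 = 0.01822 m

S_s ≈ 18.2 mm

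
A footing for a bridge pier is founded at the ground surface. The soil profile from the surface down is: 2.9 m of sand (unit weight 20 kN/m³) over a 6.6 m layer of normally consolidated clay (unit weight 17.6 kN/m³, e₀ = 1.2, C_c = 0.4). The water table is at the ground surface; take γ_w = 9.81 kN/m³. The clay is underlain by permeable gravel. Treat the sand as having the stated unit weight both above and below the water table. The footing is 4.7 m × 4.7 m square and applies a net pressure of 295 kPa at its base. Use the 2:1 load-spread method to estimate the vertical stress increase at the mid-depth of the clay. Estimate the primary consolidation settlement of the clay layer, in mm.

Mid-depth of clay below the ground surface: z = 2.9 + 6.6/2 = 6.2 m.
Total vertical stress at mid-clay: σ_v = 20×2.9 + 17.6×3.3 = 116.08 kPa.
Pore pressure: u = 9.81×(6.2 − 0) = 60.822 kPa.
Initial effective stress: σ'_0 = σ_v − u = 116.08 − 60.822 = 55.258 kPa.
Stress increase at mid-clay by the 2:1 spreading method:
Δσ = qBL/((B+z)(L+z)) = 295×4.7×4.7/((4.7+6.2)(4.7+6.2)) = 54.848 kPa
Final effective stress: σ'_f = σ'_0 + Δσ = 55.258 + 54.848 = 110.11 kPa.
Normally consolidated clay, so the full stress increment lies on the virgin compression line:
S_c = C_c·H/(1+e₀)·log₁₀(σ'_f/σ'_0) = 0.4×6.6/(1+1.2)×log₁₀(110.11/55.258)
    = 1.2 × 0.29943 = 0.3593 m

S_c ≈ 359 mm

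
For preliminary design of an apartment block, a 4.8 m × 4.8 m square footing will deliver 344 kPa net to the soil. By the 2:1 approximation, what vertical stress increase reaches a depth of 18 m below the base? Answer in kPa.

Δσ_z ≈ 15.2 kPa

By the 2:1 method the load spreads at 1 horizontal : 2 vertical, so at depth z the loaded area has grown by z in each plan dimension:
Δσ = qBL/((B+z)(L+z)) = 344×4.8×4.8/((4.8+18)(4.8+18)) = 15.247 kPa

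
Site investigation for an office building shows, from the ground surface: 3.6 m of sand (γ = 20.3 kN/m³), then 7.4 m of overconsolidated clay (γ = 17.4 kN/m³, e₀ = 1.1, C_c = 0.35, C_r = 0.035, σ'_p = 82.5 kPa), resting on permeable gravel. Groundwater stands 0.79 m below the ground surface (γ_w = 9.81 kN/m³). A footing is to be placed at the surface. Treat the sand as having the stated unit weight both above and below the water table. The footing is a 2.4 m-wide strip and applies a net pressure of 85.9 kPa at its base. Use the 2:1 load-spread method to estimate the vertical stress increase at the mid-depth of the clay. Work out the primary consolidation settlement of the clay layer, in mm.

Mid-depth of clay below the ground surface: z = 3.6 + 7.4/2 = 7.3 m.
Total vertical stress at mid-clay: σ_v = 20.3×3.6 + 17.4×3.7 = 137.46 kPa.
Pore pressure: u = 9.81×(7.3 − 0.79) = 63.863 kPa.
Initial effective stress: σ'_0 = σ_v − u = 137.46 − 63.863 = 73.597 kPa.
Stress increase at mid-clay by the 2:1 spreading method:
Δσ = qB/(B+z) = 85.9×2.4/(2.4+7.3) = 21.254 kPa
Final effective stress: σ'_f = 73.597 + 21.254 = 94.851 kPa.
σ'_f = 94.851 > σ'_p = 82.5 kPa, so the stress path crosses the preconsolidation pressure — recompression up to σ'_p, then virgin compression beyond:
S_c = H/(1+e₀)·[C_r·log₁₀(σ'_p/σ'_0) + C_c·log₁₀(σ'_f/σ'_p)]
    = 7.4/2.1 × [0.035×log₁₀(82.5/73.597) + 0.35×log₁₀(94.851/82.5)]
    = 3.5238 × [0.0017358 + 0.021206] = 0.08084 m

S_c ≈ 80.8 mm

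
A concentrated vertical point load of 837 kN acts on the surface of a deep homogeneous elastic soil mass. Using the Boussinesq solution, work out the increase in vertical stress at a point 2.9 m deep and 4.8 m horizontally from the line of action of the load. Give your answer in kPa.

Boussinesq vertical stress below a point load on an elastic half-space:
Δσ_z = 3P/(2πz²) · [1 + (r/z)²]^(−5/2)
r/z = 4.8/2.9 = 1.6552; [1+(r/z)²]^(−5/2) = 0.036978.
Δσ_z = 3×837/(2π×2.9²) × 0.036978 = 47.519 × 0.036978 = 1.757 kPa

Δσ_z ≈ 1.76 kPa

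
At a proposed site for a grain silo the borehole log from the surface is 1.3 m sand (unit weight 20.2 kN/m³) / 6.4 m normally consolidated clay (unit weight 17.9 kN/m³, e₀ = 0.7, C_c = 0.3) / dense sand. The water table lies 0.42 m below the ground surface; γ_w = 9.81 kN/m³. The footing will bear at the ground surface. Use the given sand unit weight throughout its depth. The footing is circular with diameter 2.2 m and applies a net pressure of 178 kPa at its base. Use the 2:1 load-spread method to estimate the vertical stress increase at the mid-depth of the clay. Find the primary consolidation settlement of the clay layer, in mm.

Mid-depth of clay below the ground surface: z = 1.3 + 6.4/2 = 4.5 m.
Total vertical stress at mid-clay: σ_v = 20.2×1.3 + 17.9×3.2 = 83.54 kPa.
Pore pressure: u = 9.81×(4.5 − 0.42) = 40.025 kPa.
Initial effective stress: σ'_0 = σ_v − u = 83.54 − 40.025 = 43.515 kPa.
Stress increase at mid-clay by the 2:1 spreading method:
Δσ ≈ qD²/(D+z)² = 178×2.2²/(2.2+4.5)² = 19.192 kPa
Final effective stress: σ'_f = σ'_0 + Δσ = 43.515 + 19.192 = 62.707 kPa.
Normally consolidated clay, so the full stress increment lies on the virgin compression line:
S_c = C_c·H/(1+e₀)·log₁₀(σ'_f/σ'_0) = 0.3×6.4/(1+0.7)×log₁₀(62.707/43.515)
    = 1.1294 × 0.15868 = 0.1792 m

S_c ≈ 179 mm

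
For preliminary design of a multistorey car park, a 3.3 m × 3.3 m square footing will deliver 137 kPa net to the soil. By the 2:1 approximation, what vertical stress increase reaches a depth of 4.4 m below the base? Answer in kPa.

Δσ_z ≈ 25.2 kPa

By the 2:1 method the load spreads at 1 horizontal : 2 vertical, so at depth z the loaded area has grown by z in each plan dimension:
Δσ = qBL/((B+z)(L+z)) = 137×3.3×3.3/((3.3+4.4)(3.3+4.4)) = 25.163 kPa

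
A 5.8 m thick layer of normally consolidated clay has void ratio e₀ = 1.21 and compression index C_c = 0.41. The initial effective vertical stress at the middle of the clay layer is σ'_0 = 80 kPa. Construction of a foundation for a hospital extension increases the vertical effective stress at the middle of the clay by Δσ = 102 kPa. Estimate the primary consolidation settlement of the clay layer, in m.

S_c ≈ 0.384 m

Final effective stress: σ'_f = σ'_0 + Δσ = 80 + 102 = 182 kPa.
Normally consolidated clay, so the full stress increment lies on the virgin compression line:
S_c = C_c·H/(1+e₀)·log₁₀(σ'_f/σ'_0) = 0.41×5.8/(1+1.21)×log₁₀(182/80)
    = 1.076 × 0.35698 = 0.3841 m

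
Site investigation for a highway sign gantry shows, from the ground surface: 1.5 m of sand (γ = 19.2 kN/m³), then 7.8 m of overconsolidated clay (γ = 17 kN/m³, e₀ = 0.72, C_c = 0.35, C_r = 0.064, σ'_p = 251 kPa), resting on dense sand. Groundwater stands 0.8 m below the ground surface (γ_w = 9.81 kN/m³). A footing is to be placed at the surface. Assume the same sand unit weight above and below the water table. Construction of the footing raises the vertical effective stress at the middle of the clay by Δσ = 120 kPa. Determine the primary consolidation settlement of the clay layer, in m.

Mid-depth of clay below the ground surface: z = 1.5 + 7.8/2 = 5.4 m.
Total vertical stress at mid-clay: σ_v = 19.2×1.5 + 17×3.9 = 95.1 kPa.
Pore pressure: u = 9.81×(5.4 − 0.8) = 45.126 kPa.
Initial effective stress: σ'_0 = σ_v − u = 95.1 − 45.126 = 49.974 kPa.
Final effective stress: σ'_f = 49.974 + 120 = 169.97 kPa.
σ'_f = 169.97 ≤ σ'_p = 251 kPa, so the clay remains overconsolidated and only the recompression index applies:
S_c = C_r·H/(1+e₀)·log₁₀(σ'_f/σ'_0) = 0.064×7.8/1.72×log₁₀(169.97/49.974)
    = 0.29023 × 0.53163 = 0.1543 m

S_c ≈ 0.154 m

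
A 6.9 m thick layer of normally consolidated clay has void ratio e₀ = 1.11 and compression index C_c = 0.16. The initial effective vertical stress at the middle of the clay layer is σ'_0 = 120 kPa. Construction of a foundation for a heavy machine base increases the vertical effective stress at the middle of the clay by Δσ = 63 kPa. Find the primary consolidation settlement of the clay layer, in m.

S_c ≈ 0.0959 m

Final effective stress: σ'_f = σ'_0 + Δσ = 120 + 63 = 183 kPa.
Normally consolidated clay, so the full stress increment lies on the virgin compression line:
S_c = C_c·H/(1+e₀)·log₁₀(σ'_f/σ'_0) = 0.16×6.9/(1+1.11)×log₁₀(183/120)
    = 0.52322 × 0.18327 = 0.09589 m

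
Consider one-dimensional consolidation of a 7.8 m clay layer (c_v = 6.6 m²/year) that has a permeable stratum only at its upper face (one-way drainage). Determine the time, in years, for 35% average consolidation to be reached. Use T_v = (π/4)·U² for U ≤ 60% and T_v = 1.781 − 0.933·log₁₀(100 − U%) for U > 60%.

Drainage path length: H_d = H = 7.8 m (single drainage).
U ≤ 60%: T_v = (π/4)·U² = (π/4)×0.35² = 0.096211.
t = T_v·H_d²/c_v = 0.096211×7.8²/6.6 = 0.8869 years.

t ≈ 0.887 years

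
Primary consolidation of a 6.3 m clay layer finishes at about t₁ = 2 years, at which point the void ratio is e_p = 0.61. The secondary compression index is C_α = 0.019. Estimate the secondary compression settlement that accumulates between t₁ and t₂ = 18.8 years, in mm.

S_s ≈ 72.3 mm

Secondary compression: S_s = C_α·H/(1+e_p)·log₁₀(t₂/t₁)
S_s = 0.019×6.3/(1+0.61)×log₁₀(18.8/2)
    = 0.07435 × 0.9731 = 0.07235 m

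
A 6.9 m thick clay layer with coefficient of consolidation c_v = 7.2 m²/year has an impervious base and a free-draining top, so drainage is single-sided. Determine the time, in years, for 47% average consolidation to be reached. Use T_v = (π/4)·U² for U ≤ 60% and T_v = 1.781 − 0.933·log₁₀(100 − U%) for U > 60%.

t ≈ 1.15 years

Drainage path length: H_d = H = 6.9 m (single drainage).
U ≤ 60%: T_v = (π/4)·U² = (π/4)×0.47² = 0.17349.
t = T_v·H_d²/c_v = 0.17349×6.9²/7.2 = 1.147 years.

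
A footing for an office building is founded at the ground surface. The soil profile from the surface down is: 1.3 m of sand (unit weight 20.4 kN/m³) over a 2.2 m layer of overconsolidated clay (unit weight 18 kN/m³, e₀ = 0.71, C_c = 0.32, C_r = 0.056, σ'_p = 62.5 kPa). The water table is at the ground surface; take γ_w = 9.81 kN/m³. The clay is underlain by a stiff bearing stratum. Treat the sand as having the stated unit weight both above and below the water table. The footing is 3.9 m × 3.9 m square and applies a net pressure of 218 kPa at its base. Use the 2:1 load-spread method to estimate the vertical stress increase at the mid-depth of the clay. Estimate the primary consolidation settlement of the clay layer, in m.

Mid-depth of clay below the ground surface: z = 1.3 + 2.2/2 = 2.4 m.
Total vertical stress at mid-clay: σ_v = 20.4×1.3 + 18×1.1 = 46.32 kPa.
Pore pressure: u = 9.81×(2.4 − 0) = 23.544 kPa.
Initial effective stress: σ'_0 = σ_v − u = 46.32 − 23.544 = 22.776 kPa.
Stress increase at mid-clay by the 2:1 spreading method:
Δσ = qBL/((B+z)(L+z)) = 218×3.9×3.9/((3.9+2.4)(3.9+2.4)) = 83.542 kPa
Final effective stress: σ'_f = 22.776 + 83.542 = 106.32 kPa.
σ'_f = 106.32 > σ'_p = 62.5 kPa, so the stress path crosses the preconsolidation pressure — recompression up to σ'_p, then virgin compression beyond:
S_c = H/(1+e₀)·[C_r·log₁₀(σ'_p/σ'_0) + C_c·log₁₀(σ'_f/σ'_p)]
    = 2.2/1.71 × [0.056×log₁₀(62.5/22.776) + 0.32×log₁₀(106.32/62.5)]
    = 1.2865 × [0.024551 + 0.073835] = 0.1266 m

S_c ≈ 0.127 m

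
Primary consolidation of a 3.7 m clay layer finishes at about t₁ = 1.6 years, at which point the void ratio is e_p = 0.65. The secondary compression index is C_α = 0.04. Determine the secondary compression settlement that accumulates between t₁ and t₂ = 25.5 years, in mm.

S_s ≈ 108 mm

Secondary compression: S_s = C_α·H/(1+e_p)·log₁₀(t₂/t₁)
S_s = 0.04×3.7/(1+0.65)×log₁₀(25.5/1.6)
    = 0.0897 × 1.202 = 0.1079 m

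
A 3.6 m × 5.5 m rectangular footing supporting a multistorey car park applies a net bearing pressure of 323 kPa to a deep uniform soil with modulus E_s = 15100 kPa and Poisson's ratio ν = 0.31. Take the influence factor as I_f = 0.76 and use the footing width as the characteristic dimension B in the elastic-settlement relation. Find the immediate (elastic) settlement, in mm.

Immediate (elastic) settlement: S_e = q·B·(1−ν²)/E_s · I_f.
S_e = 323 × 3.6 × (1 − 0.31²) / 15100 × 0.76
    = 323 × 3.6 × 0.9039 / 15100 × 0.76
    = 0.0529 m = 52.9 mm

S_e ≈ 52.9 mm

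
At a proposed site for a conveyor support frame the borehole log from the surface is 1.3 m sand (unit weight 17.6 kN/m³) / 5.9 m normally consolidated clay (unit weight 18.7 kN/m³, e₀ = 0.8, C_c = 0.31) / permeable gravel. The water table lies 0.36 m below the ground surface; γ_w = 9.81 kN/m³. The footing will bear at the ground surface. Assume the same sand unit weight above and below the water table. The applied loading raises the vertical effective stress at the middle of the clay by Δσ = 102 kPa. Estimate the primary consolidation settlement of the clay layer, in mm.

Mid-depth of clay below the ground surface: z = 1.3 + 5.9/2 = 4.25 m.
Total vertical stress at mid-clay: σ_v = 17.6×1.3 + 18.7×2.95 = 78.045 kPa.
Pore pressure: u = 9.81×(4.25 − 0.36) = 38.161 kPa.
Initial effective stress: σ'_0 = σ_v − u = 78.045 − 38.161 = 39.884 kPa.
Final effective stress: σ'_f = σ'_0 + Δσ = 39.884 + 102 = 141.88 kPa.
Normally consolidated clay, so the full stress increment lies on the virgin compression line:
S_c = C_c·H/(1+e₀)·log₁₀(σ'_f/σ'_0) = 0.31×5.9/(1+0.8)×log₁₀(141.88/39.884)
    = 1.0161 × 0.55112 = 0.56 m

S_c ≈ 560 mm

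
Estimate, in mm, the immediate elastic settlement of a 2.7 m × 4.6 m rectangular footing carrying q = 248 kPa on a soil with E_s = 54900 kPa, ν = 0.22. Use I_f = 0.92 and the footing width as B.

S_e ≈ 10.7 mm

Immediate (elastic) settlement: S_e = q·B·(1−ν²)/E_s · I_f.
S_e = 248 × 2.7 × (1 − 0.22²) / 54900 × 0.92
    = 248 × 2.7 × 0.9516 / 54900 × 0.92
    = 0.01068 m = 10.68 mm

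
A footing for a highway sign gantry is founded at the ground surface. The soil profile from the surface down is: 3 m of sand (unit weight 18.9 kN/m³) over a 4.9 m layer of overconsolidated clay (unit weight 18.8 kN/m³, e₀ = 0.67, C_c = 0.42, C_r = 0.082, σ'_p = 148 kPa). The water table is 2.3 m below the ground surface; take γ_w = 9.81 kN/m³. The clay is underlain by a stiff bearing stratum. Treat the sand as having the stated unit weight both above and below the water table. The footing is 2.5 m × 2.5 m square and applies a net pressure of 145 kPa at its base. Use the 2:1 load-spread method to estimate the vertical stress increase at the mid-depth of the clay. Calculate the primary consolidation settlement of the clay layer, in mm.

Mid-depth of clay below the ground surface: z = 3 + 4.9/2 = 5.45 m.
Total vertical stress at mid-clay: σ_v = 18.9×3 + 18.8×2.45 = 102.76 kPa.
Pore pressure: u = 9.81×(5.45 − 2.3) = 30.902 kPa.
Initial effective stress: σ'_0 = σ_v − u = 102.76 − 30.902 = 71.858 kPa.
Stress increase at mid-clay by the 2:1 spreading method:
Δσ = qBL/((B+z)(L+z)) = 145×2.5×2.5/((2.5+5.45)(2.5+5.45)) = 14.339 kPa
Final effective stress: σ'_f = 71.858 + 14.339 = 86.197 kPa.
σ'_f = 86.197 ≤ σ'_p = 148 kPa, so the clay remains overconsolidated and only the recompression index applies:
S_c = C_r·H/(1+e₀)·log₁₀(σ'_f/σ'_0) = 0.082×4.9/1.67×log₁₀(86.197/71.858)
    = 0.2406 × 0.079017 = 0.01901 m

S_c ≈ 19 mm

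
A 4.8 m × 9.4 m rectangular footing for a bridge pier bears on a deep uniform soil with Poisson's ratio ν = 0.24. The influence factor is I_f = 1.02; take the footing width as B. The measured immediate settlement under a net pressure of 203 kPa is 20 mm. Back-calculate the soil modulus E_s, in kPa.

S_e = q·B·(1−ν²)/E_s · I_f  ⇒  E_s = q·B·(1−ν²)·I_f / S_e.
E_s = 203 × 4.8 × 0.9424 × 1.02 / 0.02 = 46830 kPa

E_s ≈ 46800 kPa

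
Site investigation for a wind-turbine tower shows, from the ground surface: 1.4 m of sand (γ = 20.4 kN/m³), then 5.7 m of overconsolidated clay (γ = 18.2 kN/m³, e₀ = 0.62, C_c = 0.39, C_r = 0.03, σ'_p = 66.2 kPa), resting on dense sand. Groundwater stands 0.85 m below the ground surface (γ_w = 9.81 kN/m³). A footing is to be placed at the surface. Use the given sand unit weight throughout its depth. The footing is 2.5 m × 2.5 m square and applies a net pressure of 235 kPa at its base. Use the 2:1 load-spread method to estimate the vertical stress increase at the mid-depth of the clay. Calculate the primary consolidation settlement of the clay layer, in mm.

S_c ≈ 123 mm

Mid-depth of clay below the ground surface: z = 1.4 + 5.7/2 = 4.25 m.
Total vertical stress at mid-clay: σ_v = 20.4×1.4 + 18.2×2.85 = 80.43 kPa.
Pore pressure: u = 9.81×(4.25 − 0.85) = 33.354 kPa.
Initial effective stress: σ'_0 = σ_v − u = 80.43 − 33.354 = 47.076 kPa.
Stress increase at mid-clay by the 2:1 spreading method:
Δσ = qBL/((B+z)(L+z)) = 235×2.5×2.5/((2.5+4.25)(2.5+4.25)) = 32.236 kPa
Final effective stress: σ'_f = 47.076 + 32.236 = 79.312 kPa.
σ'_f = 79.312 > σ'_p = 66.2 kPa, so the stress path crosses the preconsolidation pressure — recompression up to σ'_p, then virgin compression beyond:
S_c = H/(1+e₀)·[C_r·log₁₀(σ'_p/σ'_0) + C_c·log₁₀(σ'_f/σ'_p)]
    = 5.7/1.62 × [0.03×log₁₀(66.2/47.076) + 0.39×log₁₀(79.312/66.2)]
    = 3.5185 × [0.0044418 + 0.030608] = 0.1233 m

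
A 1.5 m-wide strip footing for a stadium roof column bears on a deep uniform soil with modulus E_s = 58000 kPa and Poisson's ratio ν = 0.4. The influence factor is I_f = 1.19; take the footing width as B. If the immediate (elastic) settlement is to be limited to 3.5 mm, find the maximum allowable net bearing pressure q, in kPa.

S_e = q·B·(1−ν²)/E_s · I_f  ⇒  q = S_e·E_s / (B·(1−ν²)·I_f).
q = 0.0035 × 58000 / (1.5 × 0.84 × 1.19) = 135.4 kPa

q ≈ 135 kPa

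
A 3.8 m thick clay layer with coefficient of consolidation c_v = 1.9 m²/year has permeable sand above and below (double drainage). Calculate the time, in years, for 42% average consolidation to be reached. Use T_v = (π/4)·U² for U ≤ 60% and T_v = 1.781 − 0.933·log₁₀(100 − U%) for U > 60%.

Drainage path length: H_d = H/2 = 1.9 m (double drainage).
U ≤ 60%: T_v = (π/4)·U² = (π/4)×0.42² = 0.13854.
t = T_v·H_d²/c_v = 0.13854×1.9²/1.9 = 0.2632 years.

t ≈ 0.263 years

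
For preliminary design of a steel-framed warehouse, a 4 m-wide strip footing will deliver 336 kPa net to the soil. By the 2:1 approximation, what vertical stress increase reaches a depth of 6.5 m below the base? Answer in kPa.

Δσ_z ≈ 128 kPa

By the 2:1 method the load spreads at 1 horizontal : 2 vertical, so at depth z the loaded area has grown by z in each plan dimension:
Δσ = qB/(B+z) = 336×4/(4+6.5) = 128 kPa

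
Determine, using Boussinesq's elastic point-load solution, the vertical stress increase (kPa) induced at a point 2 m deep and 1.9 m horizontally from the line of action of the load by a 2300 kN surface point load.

Δσ_z ≈ 55 kPa

Boussinesq vertical stress below a point load on an elastic half-space:
Δσ_z = 3P/(2πz²) · [1 + (r/z)²]^(−5/2)
r/z = 1.9/2 = 0.95; [1+(r/z)²]^(−5/2) = 0.2003.
Δσ_z = 3×2300/(2π×2²) × 0.2003 = 274.54 × 0.2003 = 54.99 kPa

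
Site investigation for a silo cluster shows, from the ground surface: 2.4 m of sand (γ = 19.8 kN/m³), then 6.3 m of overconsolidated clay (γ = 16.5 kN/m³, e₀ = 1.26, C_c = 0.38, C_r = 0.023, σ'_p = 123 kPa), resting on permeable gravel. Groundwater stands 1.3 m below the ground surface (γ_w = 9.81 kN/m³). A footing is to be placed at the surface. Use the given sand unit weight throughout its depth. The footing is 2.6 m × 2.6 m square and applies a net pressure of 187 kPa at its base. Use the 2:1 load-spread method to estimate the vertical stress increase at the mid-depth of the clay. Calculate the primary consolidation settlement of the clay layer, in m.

Mid-depth of clay below the ground surface: z = 2.4 + 6.3/2 = 5.55 m.
Total vertical stress at mid-clay: σ_v = 19.8×2.4 + 16.5×3.15 = 99.495 kPa.
Pore pressure: u = 9.81×(5.55 − 1.3) = 41.693 kPa.
Initial effective stress: σ'_0 = σ_v − u = 99.495 − 41.693 = 57.802 kPa.
Stress increase at mid-clay by the 2:1 spreading method:
Δσ = qBL/((B+z)(L+z)) = 187×2.6×2.6/((2.6+5.55)(2.6+5.55)) = 19.032 kPa
Final effective stress: σ'_f = 57.802 + 19.032 = 76.834 kPa.
σ'_f = 76.834 ≤ σ'_p = 123 kPa, so the clay remains overconsolidated and only the recompression index applies:
S_c = C_r·H/(1+e₀)·log₁₀(σ'_f/σ'_0) = 0.023×6.3/2.26×log₁₀(76.834/57.802)
    = 0.064115 × 0.12361 = 0.007925 m

S_c ≈ 0.00793 m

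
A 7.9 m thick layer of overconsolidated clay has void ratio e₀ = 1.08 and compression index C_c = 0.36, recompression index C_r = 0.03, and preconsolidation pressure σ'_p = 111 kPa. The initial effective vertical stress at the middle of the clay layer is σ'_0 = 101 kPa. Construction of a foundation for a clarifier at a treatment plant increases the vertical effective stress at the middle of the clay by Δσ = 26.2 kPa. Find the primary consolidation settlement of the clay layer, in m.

S_c ≈ 0.0856 m

Final effective stress: σ'_f = 101 + 26.2 = 127.2 kPa.
σ'_f = 127.2 > σ'_p = 111 kPa, so the stress path crosses the preconsolidation pressure — recompression up to σ'_p, then virgin compression beyond:
S_c = H/(1+e₀)·[C_r·log₁₀(σ'_p/σ'_0) + C_c·log₁₀(σ'_f/σ'_p)]
    = 7.9/2.08 × [0.03×log₁₀(111/101) + 0.36×log₁₀(127.2/111)]
    = 3.7981 × [0.00123 + 0.021299] = 0.08557 m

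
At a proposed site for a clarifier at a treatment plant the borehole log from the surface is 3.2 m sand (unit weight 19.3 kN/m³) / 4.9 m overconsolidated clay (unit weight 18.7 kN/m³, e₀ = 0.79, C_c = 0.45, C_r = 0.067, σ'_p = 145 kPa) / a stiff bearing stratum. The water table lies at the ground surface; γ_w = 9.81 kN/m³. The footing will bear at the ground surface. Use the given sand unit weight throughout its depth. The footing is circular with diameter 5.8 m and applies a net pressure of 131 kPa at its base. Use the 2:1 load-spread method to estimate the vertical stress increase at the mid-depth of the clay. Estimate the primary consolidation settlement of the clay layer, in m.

S_c ≈ 0.0396 m

Mid-depth of clay below the ground surface: z = 3.2 + 4.9/2 = 5.65 m.
Total vertical stress at mid-clay: σ_v = 19.3×3.2 + 18.7×2.45 = 107.58 kPa.
Pore pressure: u = 9.81×(5.65 − 0) = 55.427 kPa.
Initial effective stress: σ'_0 = σ_v − u = 107.58 − 55.427 = 52.153 kPa.
Stress increase at mid-clay by the 2:1 spreading method:
Δσ ≈ qD²/(D+z)² = 131×5.8²/(5.8+5.65)² = 33.614 kPa
Final effective stress: σ'_f = 52.153 + 33.614 = 85.767 kPa.
σ'_f = 85.767 ≤ σ'_p = 145 kPa, so the clay remains overconsolidated and only the recompression index applies:
S_c = C_r·H/(1+e₀)·log₁₀(σ'_f/σ'_0) = 0.067×4.9/1.79×log₁₀(85.767/52.153)
    = 0.18341 × 0.21604 = 0.03962 m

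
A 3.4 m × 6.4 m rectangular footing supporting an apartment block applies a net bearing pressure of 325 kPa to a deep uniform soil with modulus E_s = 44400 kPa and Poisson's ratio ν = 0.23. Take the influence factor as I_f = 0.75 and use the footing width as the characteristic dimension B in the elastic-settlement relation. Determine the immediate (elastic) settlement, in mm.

S_e ≈ 17.7 mm

Immediate (elastic) settlement: S_e = q·B·(1−ν²)/E_s · I_f.
S_e = 325 × 3.4 × (1 − 0.23²) / 44400 × 0.75
    = 325 × 3.4 × 0.9471 / 44400 × 0.75
    = 0.01768 m = 17.68 mm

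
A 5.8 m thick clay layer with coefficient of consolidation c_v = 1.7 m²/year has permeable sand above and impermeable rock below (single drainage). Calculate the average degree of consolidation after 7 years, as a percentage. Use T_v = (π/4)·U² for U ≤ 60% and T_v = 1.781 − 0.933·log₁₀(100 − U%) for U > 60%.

U ≈ 66.1 %

Drainage path length: H_d = H = 5.8 m (single drainage).
T_v = c_v·t/H_d² = 1.7×7/5.8² = 0.35375.
T_v = 0.35375 corresponds to the U > 60% branch:
U = 1 − 10^((1.781 − T_v)/0.933)/100 = 0.6614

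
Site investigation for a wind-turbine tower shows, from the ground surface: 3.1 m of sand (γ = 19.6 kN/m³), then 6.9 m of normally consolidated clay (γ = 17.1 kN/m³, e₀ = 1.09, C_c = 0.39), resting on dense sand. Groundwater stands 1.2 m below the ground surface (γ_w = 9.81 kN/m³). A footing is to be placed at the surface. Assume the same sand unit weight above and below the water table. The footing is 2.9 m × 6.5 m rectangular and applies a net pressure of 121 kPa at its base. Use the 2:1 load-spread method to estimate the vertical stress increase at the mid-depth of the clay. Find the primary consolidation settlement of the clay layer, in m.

S_c ≈ 0.136 m

Mid-depth of clay below the ground surface: z = 3.1 + 6.9/2 = 6.55 m.
Total vertical stress at mid-clay: σ_v = 19.6×3.1 + 17.1×3.45 = 119.76 kPa.
Pore pressure: u = 9.81×(6.55 − 1.2) = 52.483 kPa.
Initial effective stress: σ'_0 = σ_v − u = 119.76 − 52.483 = 67.277 kPa.
Stress increase at mid-clay by the 2:1 spreading method:
Δσ = qBL/((B+z)(L+z)) = 121×2.9×6.5/((2.9+6.55)(6.5+6.55)) = 18.495 kPa
Final effective stress: σ'_f = σ'_0 + Δσ = 67.277 + 18.495 = 85.772 kPa.
Normally consolidated clay, so the full stress increment lies on the virgin compression line:
S_c = C_c·H/(1+e₀)·log₁₀(σ'_f/σ'_0) = 0.39×6.9/(1+1.09)×log₁₀(85.772/67.277)
    = 1.2876 × 0.10548 = 0.1358 m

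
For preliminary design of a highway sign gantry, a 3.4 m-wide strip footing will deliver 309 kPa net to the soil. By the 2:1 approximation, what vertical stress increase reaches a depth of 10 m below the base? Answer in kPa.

Δσ_z ≈ 78.4 kPa

By the 2:1 method the load spreads at 1 horizontal : 2 vertical, so at depth z the loaded area has grown by z in each plan dimension:
Δσ = qB/(B+z) = 309×3.4/(3.4+10) = 78.403 kPa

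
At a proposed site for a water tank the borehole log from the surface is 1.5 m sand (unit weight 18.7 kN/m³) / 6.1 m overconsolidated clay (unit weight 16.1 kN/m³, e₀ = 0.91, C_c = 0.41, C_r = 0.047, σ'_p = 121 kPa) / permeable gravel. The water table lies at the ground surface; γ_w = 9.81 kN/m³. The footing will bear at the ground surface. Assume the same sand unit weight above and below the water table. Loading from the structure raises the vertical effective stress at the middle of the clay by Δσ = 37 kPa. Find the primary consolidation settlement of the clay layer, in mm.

S_c ≈ 49.5 mm

Mid-depth of clay below the ground surface: z = 1.5 + 6.1/2 = 4.55 m.
Total vertical stress at mid-clay: σ_v = 18.7×1.5 + 16.1×3.05 = 77.155 kPa.
Pore pressure: u = 9.81×(4.55 − 0) = 44.636 kPa.
Initial effective stress: σ'_0 = σ_v − u = 77.155 − 44.636 = 32.519 kPa.
Final effective stress: σ'_f = 32.519 + 37 = 69.519 kPa.
σ'_f = 69.519 ≤ σ'_p = 121 kPa, so the clay remains overconsolidated and only the recompression index applies:
S_c = C_r·H/(1+e₀)·log₁₀(σ'_f/σ'_0) = 0.047×6.1/1.91×log₁₀(69.519/32.519)
    = 0.1501 × 0.32997 = 0.04953 m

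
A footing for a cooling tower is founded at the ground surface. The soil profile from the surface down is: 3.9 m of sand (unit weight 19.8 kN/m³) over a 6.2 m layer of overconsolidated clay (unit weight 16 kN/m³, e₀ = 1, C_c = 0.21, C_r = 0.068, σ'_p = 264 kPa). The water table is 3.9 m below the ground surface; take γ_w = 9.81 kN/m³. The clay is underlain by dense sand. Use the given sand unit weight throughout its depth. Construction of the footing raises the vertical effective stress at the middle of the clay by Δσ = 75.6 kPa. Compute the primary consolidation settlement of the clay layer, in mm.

S_c ≈ 53 mm

Mid-depth of clay below the ground surface: z = 3.9 + 6.2/2 = 7 m.
Total vertical stress at mid-clay: σ_v = 19.8×3.9 + 16×3.1 = 126.82 kPa.
Pore pressure: u = 9.81×(7 − 3.9) = 30.411 kPa.
Initial effective stress: σ'_0 = σ_v − u = 126.82 − 30.411 = 96.409 kPa.
Final effective stress: σ'_f = 96.409 + 75.6 = 172.01 kPa.
σ'_f = 172.01 ≤ σ'_p = 264 kPa, so the clay remains overconsolidated and only the recompression index applies:
S_c = C_r·H/(1+e₀)·log₁₀(σ'_f/σ'_0) = 0.068×6.2/2×log₁₀(172.01/96.409)
    = 0.2108 × 0.25144 = 0.053 m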